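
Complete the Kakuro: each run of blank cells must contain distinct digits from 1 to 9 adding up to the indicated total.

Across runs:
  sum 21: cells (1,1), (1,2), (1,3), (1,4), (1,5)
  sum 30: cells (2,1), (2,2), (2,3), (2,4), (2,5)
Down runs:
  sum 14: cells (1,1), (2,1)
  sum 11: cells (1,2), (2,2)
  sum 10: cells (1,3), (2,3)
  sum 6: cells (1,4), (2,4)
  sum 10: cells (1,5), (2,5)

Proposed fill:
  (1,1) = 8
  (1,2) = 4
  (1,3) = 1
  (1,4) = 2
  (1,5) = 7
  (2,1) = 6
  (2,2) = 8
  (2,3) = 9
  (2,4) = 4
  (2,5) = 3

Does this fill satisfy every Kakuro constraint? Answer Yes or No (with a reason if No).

No — the across run (1,1)–(1,5) sums to 22, not 21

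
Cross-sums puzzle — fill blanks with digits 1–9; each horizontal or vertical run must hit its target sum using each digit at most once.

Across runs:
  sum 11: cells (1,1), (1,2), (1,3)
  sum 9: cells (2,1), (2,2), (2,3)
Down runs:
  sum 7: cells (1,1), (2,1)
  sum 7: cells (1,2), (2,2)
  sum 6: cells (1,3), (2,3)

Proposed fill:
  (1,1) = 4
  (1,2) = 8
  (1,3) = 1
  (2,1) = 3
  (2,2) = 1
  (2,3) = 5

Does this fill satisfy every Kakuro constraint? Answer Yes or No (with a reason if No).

No — the across run (1,1)–(1,3) sums to 13, not 11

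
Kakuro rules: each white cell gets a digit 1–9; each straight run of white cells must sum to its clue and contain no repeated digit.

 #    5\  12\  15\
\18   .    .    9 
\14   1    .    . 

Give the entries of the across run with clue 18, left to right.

R1C1 = 5 − 1 = 4 completes the 5 down.
R1C2 = 18 − 13 = 5 completes the 18 across.
R2C2 = 12 − 5 = 7 completes the 12 down.
R2C3 = 14 − 8 = 6 completes the 14 across.

4 5 9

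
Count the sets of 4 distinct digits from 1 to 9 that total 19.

11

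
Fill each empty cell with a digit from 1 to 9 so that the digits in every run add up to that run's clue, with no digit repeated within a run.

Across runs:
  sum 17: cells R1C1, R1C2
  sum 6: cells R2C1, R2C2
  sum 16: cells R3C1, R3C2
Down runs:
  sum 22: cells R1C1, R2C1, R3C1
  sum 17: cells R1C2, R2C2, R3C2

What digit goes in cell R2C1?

5

17 in 2 cells must be {8,9}; 16 in 2 cells must be {7,9}.
The 6 across and the 22 down share only 5, so R2C1 = 5.
R2C2 = 6 − 5 = 1 completes the 6 across.
Given what's placed, R3C1 must be 9 to fit the 16 across and 22 down.
R3C2 = 16 − 9 = 7 completes the 16 across.
R1C1 = 22 − 14 = 8 completes the 22 down.
R1C2 = 17 − 8 = 9 completes the 17 across.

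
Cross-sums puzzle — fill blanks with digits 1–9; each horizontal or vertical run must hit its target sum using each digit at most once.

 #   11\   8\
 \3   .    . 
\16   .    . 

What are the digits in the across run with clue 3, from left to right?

2 1

3 in 2 cells must be {1,2}; 16 in 2 cells must be {7,9}.
The 3 across and the 11 down share only 2, so R1C1 = 2.
R1C2 = 3 − 2 = 1 completes the 3 across.
R2C1 = 11 − 2 = 9 completes the 11 down.
R2C2 = 16 − 9 = 7 completes the 16 across.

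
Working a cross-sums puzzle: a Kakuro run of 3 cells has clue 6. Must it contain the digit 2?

Yes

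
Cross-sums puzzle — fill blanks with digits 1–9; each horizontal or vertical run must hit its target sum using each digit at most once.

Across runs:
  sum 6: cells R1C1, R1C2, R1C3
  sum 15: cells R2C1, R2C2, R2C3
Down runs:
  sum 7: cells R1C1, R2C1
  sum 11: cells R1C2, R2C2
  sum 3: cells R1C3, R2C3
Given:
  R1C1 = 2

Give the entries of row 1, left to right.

2, 3, 1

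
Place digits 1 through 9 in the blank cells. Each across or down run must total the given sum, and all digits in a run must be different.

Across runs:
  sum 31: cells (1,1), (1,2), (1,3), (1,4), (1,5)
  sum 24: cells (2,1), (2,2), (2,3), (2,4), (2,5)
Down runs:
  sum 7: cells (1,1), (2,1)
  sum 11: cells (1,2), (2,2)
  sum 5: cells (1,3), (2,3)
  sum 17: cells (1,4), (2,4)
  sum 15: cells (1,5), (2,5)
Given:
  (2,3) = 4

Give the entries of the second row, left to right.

17 in 2 cells must be {8,9}.
(1,3) = 5 − 4 = 1 completes the 5 down.
(1,1) = 6: the only remaining digit allowed by both the 31 across and the 7 down.
(2,1) = 7 − 6 = 1 completes the 7 down.
No cell is forced outright now. (1,2) can only be 7 or 8 or 9 (the digits allowed by both its 31 across and its 11 down). If (1,2) = 7: then (2,2) would have to be in {2,3,5,6,7,8,9} for the 24 across but in {4} for the 11 down — contradiction. If (1,2) = 8: that forces (1,4) = 9, (1,5) = 7, (2,2) = 3, after which (2,4) would have to be in {7,9} for the 24 across but in {8} for the 17 down — contradiction. So (1,2) = 9.
(1,4) = 8: the only remaining digit allowed by both the 31 across and the 17 down.
(1,5) = 31 − 24 = 7 completes the 31 across.
(2,2) = 11 − 9 = 2 completes the 11 down.
(2,4) = 17 − 8 = 9 completes the 17 down.
(2,5) = 24 − 16 = 8 completes the 24 across.

1 2 4 9 8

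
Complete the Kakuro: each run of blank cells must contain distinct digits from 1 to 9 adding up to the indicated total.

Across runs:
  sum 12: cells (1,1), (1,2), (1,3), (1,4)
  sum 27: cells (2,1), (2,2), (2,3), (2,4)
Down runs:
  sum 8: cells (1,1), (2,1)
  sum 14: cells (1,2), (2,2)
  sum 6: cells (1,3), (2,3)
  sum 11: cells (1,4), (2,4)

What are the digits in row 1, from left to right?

2 5 1 4

Nothing is forced directly, so branch on (2,3), whose candidates are 4 or 5. If (2,3) = 4: that forces (1,3) = 2, (2,1) = 6, after which (1,1) would have to be in {1,3,4,5,6} for the 12 across but in {2} for the 8 down — contradiction. So (2,3) = 5.
(1,3) = 6 − 5 = 1 completes the 6 down.
Nothing is forced directly, so branch on (1,2), whose candidates are 5 or 6. If (1,2) = 6: then (2,2) would have to be in {6,7,9} for the 27 across but in {8} for the 14 down — contradiction. So (1,2) = 5.
(1,1) = 2: the only remaining digit allowed by both the 12 across and the 8 down.
(1,4) = 12 − 8 = 4 completes the 12 across.
(2,1) = 8 − 2 = 6 completes the 8 down.
(2,2) = 14 − 5 = 9 completes the 14 down.
(2,4) = 27 − 20 = 7 completes the 27 across.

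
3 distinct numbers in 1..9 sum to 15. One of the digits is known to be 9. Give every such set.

{1,5,9}; {2,4,9}

3 distinct digits from 1–9 sum between 6 and 24.
Keeping only sets containing 9.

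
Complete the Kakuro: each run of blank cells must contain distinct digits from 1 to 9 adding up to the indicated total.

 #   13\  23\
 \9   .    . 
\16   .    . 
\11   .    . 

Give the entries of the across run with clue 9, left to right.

1, 8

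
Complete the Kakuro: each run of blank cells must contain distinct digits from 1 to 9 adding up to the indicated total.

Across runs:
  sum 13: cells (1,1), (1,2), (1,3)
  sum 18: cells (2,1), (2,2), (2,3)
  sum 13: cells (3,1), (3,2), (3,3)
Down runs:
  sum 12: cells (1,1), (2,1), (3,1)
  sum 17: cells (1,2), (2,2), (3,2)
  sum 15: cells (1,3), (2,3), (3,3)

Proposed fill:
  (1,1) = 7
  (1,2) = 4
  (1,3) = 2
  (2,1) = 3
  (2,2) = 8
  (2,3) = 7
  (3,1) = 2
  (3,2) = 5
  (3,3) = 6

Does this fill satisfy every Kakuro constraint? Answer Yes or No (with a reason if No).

Across: 7+4+2=13; 3+8+7=18; 2+5+6=13. Down: 7+3+2=12; 4+8+5=17; 2+7+6=15. No digit repeats within any run.

Yes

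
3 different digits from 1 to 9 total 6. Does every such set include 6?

No

The only way to make 6 from 3 distinct digits is {1,2,3}, which does not contain 6.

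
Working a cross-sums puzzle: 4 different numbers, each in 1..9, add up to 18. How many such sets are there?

4 distinct digits from 1–9 sum between 10 and 30.

11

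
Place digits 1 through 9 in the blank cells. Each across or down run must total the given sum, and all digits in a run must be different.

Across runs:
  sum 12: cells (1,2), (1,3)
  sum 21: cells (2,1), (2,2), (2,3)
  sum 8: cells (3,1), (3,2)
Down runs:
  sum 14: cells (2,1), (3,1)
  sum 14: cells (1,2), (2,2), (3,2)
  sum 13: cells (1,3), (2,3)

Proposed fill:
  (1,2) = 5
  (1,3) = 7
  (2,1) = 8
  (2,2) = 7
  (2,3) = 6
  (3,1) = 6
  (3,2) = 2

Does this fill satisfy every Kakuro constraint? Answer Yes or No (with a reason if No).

Yes

Across: 5+7=12; 8+7+6=21; 6+2=8. Down: 8+6=14; 5+7+2=14; 7+6=13. No digit repeats within any run.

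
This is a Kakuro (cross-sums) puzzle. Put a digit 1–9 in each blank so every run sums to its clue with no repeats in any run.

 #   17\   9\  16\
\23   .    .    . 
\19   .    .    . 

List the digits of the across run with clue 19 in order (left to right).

9, 3, 7

23 in 3 cells must be {6,8,9}; 17 in 2 cells must be {8,9}; 16 in 2 cells must be {7,9}.
The 23 across and the 16 down share only 9, so R1C3 = 9.
R2C3 = 16 − 9 = 7 completes the 16 down.
Given what's placed, R1C1 must be 8 to fit the 23 across and 17 down.
R1C2 = 23 − 17 = 6 completes the 23 across.
R2C1 = 17 − 8 = 9 completes the 17 down.
R2C2 = 19 − 16 = 3 completes the 19 across.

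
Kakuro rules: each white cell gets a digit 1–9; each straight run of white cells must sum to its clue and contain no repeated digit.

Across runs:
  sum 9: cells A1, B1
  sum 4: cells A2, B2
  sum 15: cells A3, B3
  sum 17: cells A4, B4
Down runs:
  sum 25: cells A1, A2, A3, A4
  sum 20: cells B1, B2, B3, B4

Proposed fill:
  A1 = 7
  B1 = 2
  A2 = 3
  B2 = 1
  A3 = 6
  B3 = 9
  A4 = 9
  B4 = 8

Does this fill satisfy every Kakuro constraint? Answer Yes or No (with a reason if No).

Across: 7+2=9; 3+1=4; 6+9=15; 9+8=17. Down: 7+3+6+9=25; 2+1+9+8=20. No digit repeats within any run.

Yes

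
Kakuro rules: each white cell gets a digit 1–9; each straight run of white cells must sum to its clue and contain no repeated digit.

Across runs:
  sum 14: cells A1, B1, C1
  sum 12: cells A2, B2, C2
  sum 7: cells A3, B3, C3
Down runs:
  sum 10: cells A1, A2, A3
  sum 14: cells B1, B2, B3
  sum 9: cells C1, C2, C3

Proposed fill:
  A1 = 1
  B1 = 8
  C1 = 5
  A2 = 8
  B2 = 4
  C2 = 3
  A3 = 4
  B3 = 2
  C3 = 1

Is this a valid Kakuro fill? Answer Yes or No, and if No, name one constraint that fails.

No — the down run A1–A3 sums to 13, not 10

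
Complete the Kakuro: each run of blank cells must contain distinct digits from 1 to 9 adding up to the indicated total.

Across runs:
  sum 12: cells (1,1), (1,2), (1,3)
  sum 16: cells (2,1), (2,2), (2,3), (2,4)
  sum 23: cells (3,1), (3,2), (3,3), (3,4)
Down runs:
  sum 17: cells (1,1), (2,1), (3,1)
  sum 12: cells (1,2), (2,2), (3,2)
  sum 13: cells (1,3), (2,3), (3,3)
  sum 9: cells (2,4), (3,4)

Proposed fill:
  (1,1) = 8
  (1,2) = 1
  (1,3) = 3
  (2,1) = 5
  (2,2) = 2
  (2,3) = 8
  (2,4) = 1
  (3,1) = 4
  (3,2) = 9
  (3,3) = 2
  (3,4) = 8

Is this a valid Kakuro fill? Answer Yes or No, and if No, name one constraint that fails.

Across: 8+1+3=12; 5+2+8+1=16; 4+9+2+8=23. Down: 8+5+4=17; 1+2+9=12; 3+8+2=13; 1+8=9. No digit repeats within any run.

Yes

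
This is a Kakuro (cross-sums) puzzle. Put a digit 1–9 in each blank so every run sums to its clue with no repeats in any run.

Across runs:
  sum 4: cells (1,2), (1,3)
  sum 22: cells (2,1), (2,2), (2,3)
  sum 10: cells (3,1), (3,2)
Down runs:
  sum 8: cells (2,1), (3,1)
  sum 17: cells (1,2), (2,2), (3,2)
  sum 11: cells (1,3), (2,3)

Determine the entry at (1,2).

1

4 in 2 cells must be {1,3}.
The 4 across and the 11 down share only 3, so (1,3) = 3.
(2,3) = 11 − 3 = 8 completes the 11 down.
(1,2) = 4 − 3 = 1 completes the 4 across.
(2,1) = 5: the only remaining digit allowed by both the 22 across and the 8 down.
(2,2) = 22 − 13 = 9 completes the 22 across.
(3,1) = 8 − 5 = 3 completes the 8 down.
(3,2) = 10 − 3 = 7 completes the 10 across.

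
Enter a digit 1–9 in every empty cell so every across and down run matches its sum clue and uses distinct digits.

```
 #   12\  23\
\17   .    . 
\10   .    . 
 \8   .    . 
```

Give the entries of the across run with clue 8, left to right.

17 in 2 cells must be {8,9}; 23 in 3 cells must be {6,8,9}.
The 8 across and the 23 down share only 6, so R3C2 = 6.
R3C1 = 8 − 6 = 2 completes the 8 across.
Given what's placed, R1C1 must be 9 to fit the 17 across and 12 down.
R1C2 = 17 − 9 = 8 completes the 17 across.
R2C1 = 12 − 11 = 1 completes the 12 down.
R2C2 = 10 − 1 = 9 completes the 10 across.

2, 6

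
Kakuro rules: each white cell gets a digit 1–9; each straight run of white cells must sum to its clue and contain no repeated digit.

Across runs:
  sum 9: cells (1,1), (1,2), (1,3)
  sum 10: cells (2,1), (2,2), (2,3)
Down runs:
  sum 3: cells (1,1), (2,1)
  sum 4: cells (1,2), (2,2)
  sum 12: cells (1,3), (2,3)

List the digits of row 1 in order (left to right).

1 3 5

3 in 2 cells must be {1,2}; 4 in 2 cells must be {1,3}.
Nothing is forced directly, so branch on (1,2), whose candidates are 1 or 3. If (1,2) = 1: that forces (1,1) = 2, after which (1,3) would have to be in {6} for the 9 across but in {3,4,5,7,8,9} for the 12 down — contradiction. So (1,2) = 3.
(2,2) = 4 − 3 = 1 completes the 4 down.
Given what's placed, (2,1) must be 2 to fit the 10 across and 3 down.
(2,3) = 10 − 3 = 7 completes the 10 across.
(1,1) = 3 − 2 = 1 completes the 3 down.
(1,3) = 9 − 4 = 5 completes the 9 across.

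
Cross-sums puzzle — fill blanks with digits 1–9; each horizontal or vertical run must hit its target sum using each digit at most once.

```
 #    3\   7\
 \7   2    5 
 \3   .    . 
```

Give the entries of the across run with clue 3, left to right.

3 in 2 cells must be {1,2}.
R2C1 = 3 − 2 = 1 completes the 3 down.
R2C2 = 3 − 1 = 2 completes the 3 across.

1, 2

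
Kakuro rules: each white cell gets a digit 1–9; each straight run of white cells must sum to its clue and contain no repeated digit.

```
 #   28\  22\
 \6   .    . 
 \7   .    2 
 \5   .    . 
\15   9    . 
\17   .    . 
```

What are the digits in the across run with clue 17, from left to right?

17 in 2 cells must be {8,9}.
R2C1 = 7 − 2 = 5 completes the 7 across.
R4C2 = 15 − 9 = 6 completes the 15 across.
R5C1 = 8: the only remaining digit allowed by both the 17 across and the 28 down.
R5C2 = 17 − 8 = 9 completes the 17 across.

8, 9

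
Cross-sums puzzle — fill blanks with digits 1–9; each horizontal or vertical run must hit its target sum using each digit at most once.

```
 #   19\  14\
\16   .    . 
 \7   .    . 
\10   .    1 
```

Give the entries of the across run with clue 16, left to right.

16 in 2 cells must be {7,9}.
R3C1 = 10 − 1 = 9 completes the 10 across.
R1C1 = 7: the only remaining digit allowed by both the 16 across and the 19 down.
R1C2 = 16 − 7 = 9 completes the 16 across.
R2C1 = 19 − 16 = 3 completes the 19 down.
R2C2 = 7 − 3 = 4 completes the 7 across.

7 9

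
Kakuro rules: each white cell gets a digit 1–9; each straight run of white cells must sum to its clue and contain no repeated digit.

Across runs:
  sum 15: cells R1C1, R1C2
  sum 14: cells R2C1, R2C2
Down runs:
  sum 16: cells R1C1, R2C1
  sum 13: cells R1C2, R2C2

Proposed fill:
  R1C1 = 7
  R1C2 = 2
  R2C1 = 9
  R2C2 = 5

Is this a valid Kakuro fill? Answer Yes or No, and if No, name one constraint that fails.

No — the across run R1C1–R1C2 sums to 9, not 15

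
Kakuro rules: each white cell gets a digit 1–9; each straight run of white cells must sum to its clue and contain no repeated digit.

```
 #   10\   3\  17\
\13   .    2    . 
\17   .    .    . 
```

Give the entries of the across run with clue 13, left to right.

3 in 2 cells must be {1,2}; 17 in 2 cells must be {8,9}.
Given what's placed, R1C3 must be 8 to fit the 13 across and 17 down.
R2C2 = 3 − 2 = 1 completes the 3 down.
R2C3 = 17 − 8 = 9 completes the 17 down.
R1C1 = 13 − 10 = 3 completes the 13 across.
R2C1 = 17 − 10 = 7 completes the 17 across.

3, 2, 8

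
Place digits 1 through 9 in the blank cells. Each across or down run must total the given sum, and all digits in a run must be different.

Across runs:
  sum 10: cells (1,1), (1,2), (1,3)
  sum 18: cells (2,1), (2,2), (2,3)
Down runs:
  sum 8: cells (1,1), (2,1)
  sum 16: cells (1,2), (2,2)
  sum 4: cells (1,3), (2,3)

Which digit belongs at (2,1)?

6

16 in 2 cells must be {7,9}; 4 in 2 cells must be {1,3}.
The 10 across and the 16 down share only 7, so (1,2) = 7.
Given what's placed, (1,3) must be 1 to fit the 10 across and 4 down.
(2,2) = 16 − 7 = 9 completes the 16 down.
(2,3) = 4 − 1 = 3 completes the 4 down.
(1,1) = 10 − 8 = 2 completes the 10 across.
(2,1) = 18 − 12 = 6 completes the 18 across.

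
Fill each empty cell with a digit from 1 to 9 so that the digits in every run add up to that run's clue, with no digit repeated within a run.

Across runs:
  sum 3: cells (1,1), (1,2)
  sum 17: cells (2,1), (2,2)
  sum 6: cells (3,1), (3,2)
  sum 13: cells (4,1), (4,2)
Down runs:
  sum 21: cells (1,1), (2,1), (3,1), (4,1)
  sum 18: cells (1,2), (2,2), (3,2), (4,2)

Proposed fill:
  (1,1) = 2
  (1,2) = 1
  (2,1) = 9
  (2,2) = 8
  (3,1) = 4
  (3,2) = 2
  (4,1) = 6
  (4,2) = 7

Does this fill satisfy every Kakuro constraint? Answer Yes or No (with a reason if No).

Across: 2+1=3; 9+8=17; 4+2=6; 6+7=13. Down: 2+9+4+6=21; 1+8+2+7=18. No digit repeats within any run.

Yes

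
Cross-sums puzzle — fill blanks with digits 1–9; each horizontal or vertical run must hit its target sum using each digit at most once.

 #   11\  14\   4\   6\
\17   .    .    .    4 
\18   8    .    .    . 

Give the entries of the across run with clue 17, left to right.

4 in 2 cells must be {1,3}.
R1C1 = 11 − 8 = 3 completes the 11 down.
Given what's placed, R1C3 must be 1 to fit the 17 across and 4 down.
R2C3 = 4 − 1 = 3 completes the 4 down.
R2C4 = 6 − 4 = 2 completes the 6 down.
R1C2 = 17 − 8 = 9 completes the 17 across.
R2C2 = 18 − 13 = 5 completes the 18 across.

3 9 1 4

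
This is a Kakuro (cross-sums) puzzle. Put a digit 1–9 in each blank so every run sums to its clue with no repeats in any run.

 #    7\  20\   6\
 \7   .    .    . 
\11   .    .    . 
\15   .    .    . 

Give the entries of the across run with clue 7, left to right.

2 4 1

7 in 3 cells must be {1,2,4}; 6 in 3 cells must be {1,2,3}.
Only 4 fits R1C2 under both its across sum 7 and down sum 20.
Given what's placed, R2C2 must be 7 to fit the 11 across and 20 down.
R3C2 = 20 − 11 = 9 completes the 20 down.
R2C1 = 1: the only remaining digit allowed by both the 11 across and the 7 down.
R2C3 = 11 − 8 = 3 completes the 11 across.
Given what's placed, R1C1 must be 2 to fit the 7 across and 7 down.
R1C3 = 7 − 6 = 1 completes the 7 across.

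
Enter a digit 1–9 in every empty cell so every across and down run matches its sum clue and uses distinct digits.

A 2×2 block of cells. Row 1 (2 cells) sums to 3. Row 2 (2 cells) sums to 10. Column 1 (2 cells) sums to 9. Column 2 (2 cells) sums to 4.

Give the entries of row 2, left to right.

3 in 2 cells must be {1,2}; 4 in 2 cells must be {1,3}.
The 3 across and the 4 down share only 1, so (1,2) = 1.
(2,2) = 4 − 1 = 3 completes the 4 down.
(1,1) = 3 − 1 = 2 completes the 3 across.
(2,1) = 10 − 3 = 7 completes the 10 across.

7 3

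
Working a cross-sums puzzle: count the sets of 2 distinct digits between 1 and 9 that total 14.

2 distinct digits from 1–9 sum between 3 and 17.
Enumerating: {5,9}, {6,8}.

2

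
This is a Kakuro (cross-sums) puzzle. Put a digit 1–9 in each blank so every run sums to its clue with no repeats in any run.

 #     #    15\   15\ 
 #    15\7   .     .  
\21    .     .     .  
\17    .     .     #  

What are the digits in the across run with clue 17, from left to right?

8 9

17 in 2 cells must be {8,9}.
The 7 across and the 15 down share only 6, so R1C3 = 6.
R2C3 = 15 − 6 = 9 completes the 15 down.
R1C2 = 7 − 6 = 1 completes the 7 across.
No cell is forced outright now. R2C1 can only be 7 or 8 (the digits allowed by both its 21 across and its 15 down). If R2C1 = 8: then R2C2 would have to be in {4} for the 21 across but in {5,6,8,9} for the 15 down — contradiction. So R2C1 = 7.
R2C2 = 21 − 16 = 5 completes the 21 across.
R3C1 = 15 − 7 = 8 completes the 15 down.
R3C2 = 17 − 8 = 9 completes the 17 across.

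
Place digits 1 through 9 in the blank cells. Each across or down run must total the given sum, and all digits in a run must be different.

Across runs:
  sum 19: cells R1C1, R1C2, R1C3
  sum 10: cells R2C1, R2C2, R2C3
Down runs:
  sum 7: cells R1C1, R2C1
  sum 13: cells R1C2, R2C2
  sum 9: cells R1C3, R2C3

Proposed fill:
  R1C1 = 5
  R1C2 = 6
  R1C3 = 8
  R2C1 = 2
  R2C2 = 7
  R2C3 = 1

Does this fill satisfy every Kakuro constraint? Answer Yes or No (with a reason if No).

Yes

Across: 5+6+8=19; 2+7+1=10. Down: 5+2=7; 6+7=13; 8+1=9. No digit repeats within any run.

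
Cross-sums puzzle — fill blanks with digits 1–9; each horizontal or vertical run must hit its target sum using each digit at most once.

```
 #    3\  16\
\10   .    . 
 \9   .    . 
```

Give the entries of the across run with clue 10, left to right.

1 9

3 in 2 cells must be {1,2}; 16 in 2 cells must be {7,9}.
The 9 across and the 16 down share only 7, so R2C2 = 7.
R1C2 = 16 − 7 = 9 completes the 16 down.
R2C1 = 9 − 7 = 2 completes the 9 across.
R1C1 = 10 − 9 = 1 completes the 10 across.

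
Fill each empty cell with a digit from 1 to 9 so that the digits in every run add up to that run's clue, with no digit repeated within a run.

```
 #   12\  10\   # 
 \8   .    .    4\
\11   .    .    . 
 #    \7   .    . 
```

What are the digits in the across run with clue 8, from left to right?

5 3

4 in 2 cells must be {1,3}.
Nothing is forced directly, so branch on R2C3, whose candidates are 1 or 3. If R2C3 = 1: that forces R3C3 = 3, R3C2 = 4, after which R2C2 would have to be in {2,3,4,6,7,8} for the 11 across but in {1,5} for the 10 down — contradiction. So R2C3 = 3.
R2C1 = 7: the only remaining digit allowed by both the 11 across and the 12 down.
R2C2 = 11 − 10 = 1 completes the 11 across.
R3C3 = 4 − 3 = 1 completes the 4 down.
R1C1 = 12 − 7 = 5 completes the 12 down.
R1C2 = 8 − 5 = 3 completes the 8 across.
R3C2 = 7 − 1 = 6 completes the 7 across.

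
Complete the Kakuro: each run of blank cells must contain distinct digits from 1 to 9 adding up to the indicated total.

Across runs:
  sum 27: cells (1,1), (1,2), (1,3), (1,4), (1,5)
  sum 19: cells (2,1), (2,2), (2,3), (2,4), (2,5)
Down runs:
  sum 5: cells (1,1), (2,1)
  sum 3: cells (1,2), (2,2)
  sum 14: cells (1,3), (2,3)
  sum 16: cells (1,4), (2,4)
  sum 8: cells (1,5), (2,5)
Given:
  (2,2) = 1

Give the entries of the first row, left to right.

3 2 8 9 5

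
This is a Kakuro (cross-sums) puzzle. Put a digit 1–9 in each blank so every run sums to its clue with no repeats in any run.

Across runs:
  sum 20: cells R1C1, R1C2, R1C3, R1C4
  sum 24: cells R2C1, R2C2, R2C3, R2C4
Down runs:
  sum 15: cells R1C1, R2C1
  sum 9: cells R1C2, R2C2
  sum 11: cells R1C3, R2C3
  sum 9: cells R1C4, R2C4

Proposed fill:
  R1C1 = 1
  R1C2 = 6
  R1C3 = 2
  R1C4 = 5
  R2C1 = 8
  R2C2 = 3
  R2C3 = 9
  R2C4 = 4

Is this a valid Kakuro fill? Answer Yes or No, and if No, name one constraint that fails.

No — the across run R1C1–R1C4 sums to 14, not 20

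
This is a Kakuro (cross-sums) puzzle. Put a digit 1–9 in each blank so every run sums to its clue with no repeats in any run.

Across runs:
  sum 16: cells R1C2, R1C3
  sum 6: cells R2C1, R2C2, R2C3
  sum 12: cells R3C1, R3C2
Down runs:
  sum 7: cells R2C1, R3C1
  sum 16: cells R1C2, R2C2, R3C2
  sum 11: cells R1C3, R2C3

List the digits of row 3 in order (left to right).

16 in 2 cells must be {7,9}; 6 in 3 cells must be {1,2,3}.
Nothing is forced directly, so branch on R2C3, whose candidates are 2 or 3. If R2C3 = 3: then R1C3 would have to be in {7,9} for the 16 across but in {8} for the 11 down — contradiction. So R2C3 = 2.
R1C3 = 11 − 2 = 9 completes the 11 down.
R1C2 = 16 − 9 = 7 completes the 16 across.
No cell is forced outright now. R2C1 can only be 1 or 3 (the digits allowed by both its 6 across and its 7 down). If R2C1 = 1: that forces R2C2 = 3, after which R3C1 would have to be in {3,4,5,7,8,9} for the 12 across but in {6} for the 7 down — contradiction. So R2C1 = 3.
R2C2 = 6 − 5 = 1 completes the 6 across.
R3C1 = 7 − 3 = 4 completes the 7 down.
R3C2 = 12 − 4 = 8 completes the 12 across.

4 8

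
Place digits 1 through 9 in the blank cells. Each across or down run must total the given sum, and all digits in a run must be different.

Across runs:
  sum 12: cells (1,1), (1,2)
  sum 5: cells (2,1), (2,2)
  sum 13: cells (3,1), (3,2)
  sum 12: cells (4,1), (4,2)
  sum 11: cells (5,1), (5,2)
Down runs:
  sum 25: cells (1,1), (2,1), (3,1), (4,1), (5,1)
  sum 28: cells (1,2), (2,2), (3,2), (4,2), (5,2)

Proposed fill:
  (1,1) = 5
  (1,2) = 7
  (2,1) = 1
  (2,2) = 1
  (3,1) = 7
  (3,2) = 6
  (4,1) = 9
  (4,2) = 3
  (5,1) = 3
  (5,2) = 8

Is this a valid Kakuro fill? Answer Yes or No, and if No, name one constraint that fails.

No — the across run (2,1)–(2,2) sums to 2, not 5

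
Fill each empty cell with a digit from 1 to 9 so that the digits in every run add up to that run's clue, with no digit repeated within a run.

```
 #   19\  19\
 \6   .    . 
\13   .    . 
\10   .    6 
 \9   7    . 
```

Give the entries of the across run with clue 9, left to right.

7, 2

R3C1 = 10 − 6 = 4 completes the 10 across.
R4C2 = 9 − 7 = 2 completes the 9 across.
R1C2 = 4: the only remaining digit allowed by both the 6 across and the 19 down.
R2C2 = 19 − 12 = 7 completes the 19 down.
R1C1 = 6 − 4 = 2 completes the 6 across.
R2C1 = 13 − 7 = 6 completes the 13 across.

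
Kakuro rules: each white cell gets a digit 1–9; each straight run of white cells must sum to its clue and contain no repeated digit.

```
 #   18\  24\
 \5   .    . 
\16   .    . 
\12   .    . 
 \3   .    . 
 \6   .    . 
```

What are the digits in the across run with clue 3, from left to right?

16 in 2 cells must be {7,9}; 3 in 2 cells must be {1,2}.
Only 7 fits R2C1 under both its across sum 16 and down sum 18.
R2C2 = 16 − 7 = 9 completes the 16 across.
Nothing is forced directly, so branch on R3C1, whose candidates are 3 or 5. If R3C1 = 3: then R3C2 would have to be in {9} for the 12 across but in {1,2,3,4,5,6,7,8} for the 24 down — contradiction. So R3C1 = 5.
R3C2 = 12 − 5 = 7 completes the 12 across.
No cell is forced outright now. R4C1 can only be 1 or 2 (the digits allowed by both its 3 across and its 18 down). If R4C1 = 1: that forces R4C2 = 2, R5C1 = 2, after which R5C2 would have to be in {4} for the 6 across but in {1,5} for the 24 down — contradiction. So R4C1 = 2.
R4C2 = 3 − 2 = 1 completes the 3 across.

2 1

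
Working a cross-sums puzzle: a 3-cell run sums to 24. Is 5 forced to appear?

The only way to make 24 from 3 distinct digits is {7,8,9}, which does not contain 5.

No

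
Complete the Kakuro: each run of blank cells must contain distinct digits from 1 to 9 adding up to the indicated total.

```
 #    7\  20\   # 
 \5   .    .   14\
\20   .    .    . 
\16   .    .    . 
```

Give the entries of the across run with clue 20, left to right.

7 in 3 cells must be {1,2,4}.
Only 4 fits R2C1 under both its across sum 20 and down sum 7.
Given what's placed, R2C3 must be 9 to fit the 20 across and 14 down.
R3C3 = 14 − 9 = 5 completes the 14 down.
R2C2 = 20 − 13 = 7 completes the 20 across.

4 7 9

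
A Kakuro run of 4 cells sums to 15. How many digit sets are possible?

4 distinct digits from 1–9 sum between 10 and 30.
Enumerating: {1,2,3,9}, {1,2,4,8}, {1,2,5,7}, {1,3,4,7}, {1,3,5,6}, {2,3,4,6}.

6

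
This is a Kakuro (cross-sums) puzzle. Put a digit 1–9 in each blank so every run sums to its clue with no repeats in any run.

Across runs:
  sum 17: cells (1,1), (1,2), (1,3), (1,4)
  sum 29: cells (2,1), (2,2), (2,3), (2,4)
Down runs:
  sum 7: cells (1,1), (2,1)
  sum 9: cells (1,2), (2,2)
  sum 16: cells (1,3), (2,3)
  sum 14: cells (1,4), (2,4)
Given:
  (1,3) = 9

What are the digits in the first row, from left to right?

2 1 9 5

29 in 4 cells must be {5,7,8,9}; 16 in 2 cells must be {7,9}.
Given what's placed, (1,4) must be 5 to fit the 17 across and 14 down.
(2,1) = 5: only digit in both the 29-across and 7-down candidate sets.
(2,3) = 16 − 9 = 7 completes the 16 down.
(2,4) = 14 − 5 = 9 completes the 14 down.
(1,1) = 7 − 5 = 2 completes the 7 down.
(1,2) = 17 − 16 = 1 completes the 17 across.
(2,2) = 29 − 21 = 8 completes the 29 across.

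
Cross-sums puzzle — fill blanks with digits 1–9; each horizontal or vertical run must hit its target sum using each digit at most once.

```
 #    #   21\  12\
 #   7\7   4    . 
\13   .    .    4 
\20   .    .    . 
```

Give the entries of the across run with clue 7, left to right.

R1C3 = 7 − 4 = 3 completes the 7 across.
R2C2 = 8: the only remaining digit allowed by both the 13 across and the 21 down.
R3C2 = 21 − 12 = 9 completes the 21 down.
R3C3 = 12 − 7 = 5 completes the 12 down.
R2C1 = 13 − 12 = 1 completes the 13 across.
R3C1 = 20 − 14 = 6 completes the 20 across.

4 3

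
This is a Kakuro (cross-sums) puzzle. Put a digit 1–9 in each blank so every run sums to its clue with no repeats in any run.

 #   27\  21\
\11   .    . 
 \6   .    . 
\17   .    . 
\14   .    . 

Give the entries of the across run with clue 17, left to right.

9, 8

17 in 2 cells must be {8,9}.
Nothing is forced directly, so branch on R2C1, whose candidates are 4 or 5. If R2C1 = 5: that forces R2C2 = 1, R3C1 = 9, R3C2 = 8, R4C1 = 6, after which R4C2 would have to be in {8} for the 14 across but in {3,5,7,9} for the 21 down — contradiction. So R2C1 = 4.
R2C2 = 6 − 4 = 2 completes the 6 across.
Nothing is forced directly, so branch on R3C1, whose candidates are 8 or 9. If R3C1 = 8: that forces R3C2 = 9, R4C2 = 6, R1C2 = 4, after which R4C1 would have to be in {8} for the 14 across but in {6,9} for the 27 down — contradiction. So R3C1 = 9.
R3C2 = 17 − 9 = 8 completes the 17 across.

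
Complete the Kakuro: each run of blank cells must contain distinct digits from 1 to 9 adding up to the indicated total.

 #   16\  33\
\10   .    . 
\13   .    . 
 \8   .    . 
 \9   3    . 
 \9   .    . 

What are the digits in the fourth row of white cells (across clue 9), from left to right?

3 6

16 in 5 cells must be {1,2,3,4,6}.
R4C2 = 9 − 3 = 6 completes the 9 across.
No cell is forced outright now. R3C2 can only be 3 or 7 (the digits allowed by both its 8 across and its 33 down). If R3C2 = 3: then R3C1 would have to be in {5} for the 8 across but in {1,2,4,6} for the 16 down — contradiction. So R3C2 = 7.
R3C1 = 8 − 7 = 1 completes the 8 across.
No cell is forced outright now. R2C1 can only be 4 or 6 (the digits allowed by both its 13 across and its 16 down). If R2C1 = 6: then R2C2 would have to be in {7} for the 13 across but in {3,8,9} for the 33 down — contradiction. So R2C1 = 4.
R2C2 = 13 − 4 = 9 completes the 13 across.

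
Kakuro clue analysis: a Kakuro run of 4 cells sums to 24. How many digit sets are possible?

8

4 distinct digits from 1–9 sum between 10 and 30.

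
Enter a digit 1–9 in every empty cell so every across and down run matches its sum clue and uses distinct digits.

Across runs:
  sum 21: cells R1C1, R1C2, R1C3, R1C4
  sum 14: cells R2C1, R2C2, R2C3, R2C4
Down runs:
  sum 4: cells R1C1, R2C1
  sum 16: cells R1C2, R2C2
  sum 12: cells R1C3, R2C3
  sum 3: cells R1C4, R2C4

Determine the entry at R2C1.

4 in 2 cells must be {1,3}; 16 in 2 cells must be {7,9}; 3 in 2 cells must be {1,2}.
Only 7 fits R2C2 under both its across sum 14 and down sum 16.
Given what's placed, R2C3 must be 4 to fit the 14 across and 12 down.
R1C2 = 16 − 7 = 9 completes the 16 down.
R1C3 = 12 − 4 = 8 completes the 12 down.
R1C4 = 1: the only remaining digit allowed by both the 21 across and the 3 down.
Given what's placed, R2C1 must be 1 to fit the 14 across and 4 down.

1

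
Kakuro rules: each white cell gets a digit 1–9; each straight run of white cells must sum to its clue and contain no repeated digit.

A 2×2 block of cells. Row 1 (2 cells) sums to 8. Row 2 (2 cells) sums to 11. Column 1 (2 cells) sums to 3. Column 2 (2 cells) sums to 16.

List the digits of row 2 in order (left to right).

2, 9

3 in 2 cells must be {1,2}; 16 in 2 cells must be {7,9}.
The 8 across and the 16 down share only 7, so (1,2) = 7.
The 11 across and the 3 down share only 2, so (2,1) = 2.
(2,2) = 11 − 2 = 9 completes the 11 across.
(1,1) = 8 − 7 = 1 completes the 8 across.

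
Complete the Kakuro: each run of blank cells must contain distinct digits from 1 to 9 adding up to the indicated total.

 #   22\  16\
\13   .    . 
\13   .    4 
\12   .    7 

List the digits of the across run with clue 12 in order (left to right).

5 7

R1C2 = 16 − 11 = 5 completes the 16 down.
R2C1 = 13 − 4 = 9 completes the 13 across.
R3C1 = 12 − 7 = 5 completes the 12 across.
R1C1 = 13 − 5 = 8 completes the 13 across.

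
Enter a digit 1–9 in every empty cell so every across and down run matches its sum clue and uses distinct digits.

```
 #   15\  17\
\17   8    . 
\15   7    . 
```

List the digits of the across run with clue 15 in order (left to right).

7 8

17 in 2 cells must be {8,9}.
R1C2 = 17 − 8 = 9 completes the 17 across.
R2C2 = 15 − 7 = 8 completes the 15 across.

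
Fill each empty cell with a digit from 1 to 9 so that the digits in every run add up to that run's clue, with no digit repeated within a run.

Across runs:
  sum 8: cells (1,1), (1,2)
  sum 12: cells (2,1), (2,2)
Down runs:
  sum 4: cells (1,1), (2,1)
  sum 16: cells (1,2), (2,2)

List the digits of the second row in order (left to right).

3, 9

4 in 2 cells must be {1,3}; 16 in 2 cells must be {7,9}.
The 8 across and the 16 down share only 7, so (1,2) = 7.
The 12 across and the 4 down share only 3, so (2,1) = 3.
(2,2) = 12 − 3 = 9 completes the 12 across.
(1,1) = 8 − 7 = 1 completes the 8 across.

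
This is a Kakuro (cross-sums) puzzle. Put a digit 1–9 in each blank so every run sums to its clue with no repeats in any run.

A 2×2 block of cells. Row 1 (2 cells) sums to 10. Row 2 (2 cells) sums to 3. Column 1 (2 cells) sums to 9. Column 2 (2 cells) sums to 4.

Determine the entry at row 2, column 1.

3 in 2 cells must be {1,2}; 4 in 2 cells must be {1,3}.
The 3 across and the 4 down share only 1, so (2,2) = 1.
(1,2) = 4 − 1 = 3 completes the 4 down.
(2,1) = 3 − 1 = 2 completes the 3 across.
(1,1) = 10 − 3 = 7 completes the 10 across.

2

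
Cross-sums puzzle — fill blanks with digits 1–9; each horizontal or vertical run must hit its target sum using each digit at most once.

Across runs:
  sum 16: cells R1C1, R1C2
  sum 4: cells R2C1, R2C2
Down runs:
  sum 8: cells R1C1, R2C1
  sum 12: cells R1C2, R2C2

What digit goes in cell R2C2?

16 in 2 cells must be {7,9}; 4 in 2 cells must be {1,3}.
The 16 across and the 8 down share only 7, so R1C1 = 7.
R1C2 = 16 − 7 = 9 completes the 16 across.
R2C1 = 8 − 7 = 1 completes the 8 down.
R2C2 = 4 − 1 = 3 completes the 4 across.

3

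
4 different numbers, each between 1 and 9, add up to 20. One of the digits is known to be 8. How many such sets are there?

6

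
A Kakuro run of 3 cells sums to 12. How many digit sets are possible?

3 distinct digits from 1–9 sum between 6 and 24.

7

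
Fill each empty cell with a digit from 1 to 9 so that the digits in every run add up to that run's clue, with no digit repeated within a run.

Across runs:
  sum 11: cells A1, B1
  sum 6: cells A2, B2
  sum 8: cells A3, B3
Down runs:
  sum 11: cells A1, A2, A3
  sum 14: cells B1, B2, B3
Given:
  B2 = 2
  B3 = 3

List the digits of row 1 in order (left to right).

2 9

B1 = 14 − 5 = 9 completes the 14 down.
A2 = 6 − 2 = 4 completes the 6 across.
A3 = 8 − 3 = 5 completes the 8 across.
A1 = 11 − 9 = 2 completes the 11 across.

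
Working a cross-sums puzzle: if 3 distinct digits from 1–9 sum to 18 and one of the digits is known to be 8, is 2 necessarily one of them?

Counterexample: {1,8,9} sums to 18 under that restriction without using 2.

No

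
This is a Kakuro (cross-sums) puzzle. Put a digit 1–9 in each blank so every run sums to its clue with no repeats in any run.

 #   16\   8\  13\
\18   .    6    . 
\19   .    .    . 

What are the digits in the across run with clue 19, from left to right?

16 in 2 cells must be {7,9}.
R2C2 = 8 − 6 = 2 completes the 8 down.
Given what's placed, R2C1 must be 9 to fit the 19 across and 16 down.
R2C3 = 19 − 11 = 8 completes the 19 across.
R1C1 = 16 − 9 = 7 completes the 16 down.
R1C3 = 18 − 13 = 5 completes the 18 across.

9 2 8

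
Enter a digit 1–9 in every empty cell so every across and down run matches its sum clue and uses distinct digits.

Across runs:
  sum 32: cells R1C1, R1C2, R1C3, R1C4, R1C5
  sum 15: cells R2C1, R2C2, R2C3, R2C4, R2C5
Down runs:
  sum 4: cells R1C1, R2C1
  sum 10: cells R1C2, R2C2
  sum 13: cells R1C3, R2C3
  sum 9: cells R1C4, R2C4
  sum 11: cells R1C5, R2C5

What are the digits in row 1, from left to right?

3, 7, 8, 5, 9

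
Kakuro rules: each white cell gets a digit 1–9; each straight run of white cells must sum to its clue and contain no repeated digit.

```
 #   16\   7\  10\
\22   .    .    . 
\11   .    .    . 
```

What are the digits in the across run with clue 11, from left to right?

16 in 2 cells must be {7,9}.
The 11 across and the 16 down share only 7, so R2C1 = 7.
R1C1 = 16 − 7 = 9 completes the 16 down.
Nothing is forced directly, so branch on R2C2, whose candidates are 1 or 3. If R2C2 = 3: then R1C2 would have to be in {5,6,7,8} for the 22 across but in {4} for the 7 down — contradiction. So R2C2 = 1.
R1C2 = 7 − 1 = 6 completes the 7 down.
R1C3 = 22 − 15 = 7 completes the 22 across.
R2C3 = 11 − 8 = 3 completes the 11 across.

7, 1, 3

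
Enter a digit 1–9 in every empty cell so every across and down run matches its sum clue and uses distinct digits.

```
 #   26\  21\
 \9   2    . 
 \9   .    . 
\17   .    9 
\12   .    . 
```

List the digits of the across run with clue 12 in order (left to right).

9 3

17 in 2 cells must be {8,9}.
R1C2 = 9 − 2 = 7 completes the 9 across.
R3C1 = 17 − 9 = 8 completes the 17 across.
Given what's placed, R2C1 must be 7 to fit the 9 across and 26 down.
R2C2 = 9 − 7 = 2 completes the 9 across.
R4C1 = 26 − 17 = 9 completes the 26 down.
R4C2 = 12 − 9 = 3 completes the 12 across.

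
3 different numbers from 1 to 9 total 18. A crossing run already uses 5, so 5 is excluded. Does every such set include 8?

No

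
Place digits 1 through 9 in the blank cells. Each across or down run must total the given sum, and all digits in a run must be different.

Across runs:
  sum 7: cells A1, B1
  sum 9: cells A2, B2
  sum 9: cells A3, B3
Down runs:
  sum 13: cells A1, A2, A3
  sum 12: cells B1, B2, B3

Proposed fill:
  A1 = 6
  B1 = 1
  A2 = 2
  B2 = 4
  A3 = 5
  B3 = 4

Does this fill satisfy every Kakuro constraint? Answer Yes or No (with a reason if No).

No — the down run B1–B3 sums to 9, not 12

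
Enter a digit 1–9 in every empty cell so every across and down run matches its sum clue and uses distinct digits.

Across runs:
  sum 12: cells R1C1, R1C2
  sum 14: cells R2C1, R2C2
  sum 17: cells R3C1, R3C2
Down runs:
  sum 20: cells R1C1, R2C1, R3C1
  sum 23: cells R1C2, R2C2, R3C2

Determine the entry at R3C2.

8

17 in 2 cells must be {8,9}; 23 in 3 cells must be {6,8,9}.
Nothing is forced directly, so branch on R1C2, whose candidates are 8 or 9. If R1C2 = 8: that forces R1C1 = 4, R2C1 = 9, after which R2C2 would have to be in {5} for the 14 across but in {6,9} for the 23 down — contradiction. So R1C2 = 9.
R1C1 = 12 − 9 = 3 completes the 12 across.
Given what's placed, R3C2 must be 8 to fit the 17 across and 23 down.
R2C2 = 23 − 17 = 6 completes the 23 down.
R3C1 = 17 − 8 = 9 completes the 17 across.
R2C1 = 14 − 6 = 8 completes the 14 across.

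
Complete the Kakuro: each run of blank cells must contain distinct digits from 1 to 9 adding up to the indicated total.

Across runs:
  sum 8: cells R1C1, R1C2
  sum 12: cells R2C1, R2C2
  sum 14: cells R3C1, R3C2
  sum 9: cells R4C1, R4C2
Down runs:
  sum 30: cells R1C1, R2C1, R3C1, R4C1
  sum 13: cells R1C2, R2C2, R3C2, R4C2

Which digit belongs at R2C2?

4

30 in 4 cells must be {6,7,8,9}.
Nothing is forced directly, so branch on R3C2, whose candidates are 5 or 6. If R3C2 = 6: that forces R2C2 = 4, R3C1 = 8, after which R2C1 would have to be in {8} for the 12 across but in {6,7,9} for the 30 down — contradiction. So R3C2 = 5.
R3C1 = 14 − 5 = 9 completes the 14 across.
Nothing is forced directly, so branch on R1C1, whose candidates are 6 or 7. If R1C1 = 6: then R1C2 would have to be in {2} for the 8 across but in {1,3,4} for the 13 down — contradiction. So R1C1 = 7.
R1C2 = 8 − 7 = 1 completes the 8 across.
R2C1 = 8: the only remaining digit allowed by both the 12 across and the 30 down.
R2C2 = 12 − 8 = 4 completes the 12 across.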